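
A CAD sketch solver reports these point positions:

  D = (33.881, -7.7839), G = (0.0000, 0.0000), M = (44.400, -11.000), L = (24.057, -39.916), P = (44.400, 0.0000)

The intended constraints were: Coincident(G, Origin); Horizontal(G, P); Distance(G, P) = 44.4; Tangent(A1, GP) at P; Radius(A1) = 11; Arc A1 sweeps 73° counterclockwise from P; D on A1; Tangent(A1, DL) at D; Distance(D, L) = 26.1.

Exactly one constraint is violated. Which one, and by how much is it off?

Distance(D, L) = 26.1 — off by 7.50.

G = (0.00, 0.00) ✓; G.y = 0.00, P.y = 0.00 ✓; |GP| = 44.40 ✓; ∠(MP, PG) = 90.00° ✓; |MP| = 11.00 ✓; bearing(M→D) − bearing(M→P) = 73.00° ✓; |MD| = 11.00 ✓; ∠(MD, DL) = 90.00° ✓; |DL| = 33.60 ✗.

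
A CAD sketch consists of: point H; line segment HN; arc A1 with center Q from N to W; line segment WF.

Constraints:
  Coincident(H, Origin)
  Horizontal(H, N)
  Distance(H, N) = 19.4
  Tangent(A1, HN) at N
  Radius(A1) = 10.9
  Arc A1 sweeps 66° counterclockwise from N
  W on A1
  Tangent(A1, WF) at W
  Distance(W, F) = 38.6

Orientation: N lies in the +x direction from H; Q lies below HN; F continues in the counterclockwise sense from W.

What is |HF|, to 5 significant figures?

42.196

On A1, N sits at bearing 90° from Q; a 66° counterclockwise sweep puts W at bearing 156°, so W = Q + 10.9·(cos 156°, sin 156°) = (9.4424, -6.4666). Since A1 is tangent to WF there, QW ⟂ WF, so WF runs along (−sin 156°, cos 156°); with |WF| = 38.6, F = (-6.2577, -41.729). Then |HF| = |F − H| = 42.196.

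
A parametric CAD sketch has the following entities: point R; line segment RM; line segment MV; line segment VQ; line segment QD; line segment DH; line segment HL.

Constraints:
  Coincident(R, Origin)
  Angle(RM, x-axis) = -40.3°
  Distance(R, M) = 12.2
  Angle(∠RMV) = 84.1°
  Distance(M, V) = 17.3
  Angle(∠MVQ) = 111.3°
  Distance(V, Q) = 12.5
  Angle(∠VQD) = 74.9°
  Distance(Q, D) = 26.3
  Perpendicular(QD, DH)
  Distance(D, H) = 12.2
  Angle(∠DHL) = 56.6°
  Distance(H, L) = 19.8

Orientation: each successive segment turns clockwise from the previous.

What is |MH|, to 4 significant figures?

6.097

R is at the origin; RM runs at -40.3° with length 12.2, so M = (9.305, -7.891). ∠RMV = 84.1° gives MV at -136.2° from the x-axis; with |MV| = 17.3, V = (-3.182, -19.86). ∠MVQ = 111.3° gives VQ at 155.1° from the x-axis; with |VQ| = 12.5, Q = (-14.52, -14.60). ∠VQD = 74.9° gives QD at 50.00° from the x-axis; with |QD| = 26.3, D = (2.385, 5.545). QD ⟂ DH, so DH runs at -40.00°; with |DH| = 12.2, H = (11.73, -2.297). Then |MH| = |H − M| = 6.097.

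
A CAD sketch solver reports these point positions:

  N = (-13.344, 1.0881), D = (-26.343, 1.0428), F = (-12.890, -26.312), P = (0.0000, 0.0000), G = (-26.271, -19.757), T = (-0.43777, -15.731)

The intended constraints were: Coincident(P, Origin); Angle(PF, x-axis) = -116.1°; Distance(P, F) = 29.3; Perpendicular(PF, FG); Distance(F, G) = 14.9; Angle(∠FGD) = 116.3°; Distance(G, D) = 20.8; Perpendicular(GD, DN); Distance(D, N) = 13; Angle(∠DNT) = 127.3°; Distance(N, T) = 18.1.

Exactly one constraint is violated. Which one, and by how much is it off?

Distance(N, T) = 18.1 — off by 3.10.

P = (0.00, 0.00) ✓; PF at -116.1° ✓; |PF| = 29.30 ✓; ∠(PF, FG) = 90.00° ✓; |FG| = 14.90 ✓; ∠FGD = 116.3° ✓; |GD| = 20.80 ✓; ∠(GD, DN) = 90.00° ✓; |DN| = 13.00 ✓; ∠DNT = 127.3° ✓; |NT| = 21.20 ✗.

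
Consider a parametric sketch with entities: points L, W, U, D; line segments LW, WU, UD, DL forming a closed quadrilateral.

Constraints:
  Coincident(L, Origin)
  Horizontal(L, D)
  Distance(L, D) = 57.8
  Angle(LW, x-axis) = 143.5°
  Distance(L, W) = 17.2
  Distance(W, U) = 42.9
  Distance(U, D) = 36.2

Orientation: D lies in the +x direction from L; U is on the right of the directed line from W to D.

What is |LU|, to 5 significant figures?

25.889

Checks: |WU| = 42.90 ✓; |UD| = 36.20 ✓.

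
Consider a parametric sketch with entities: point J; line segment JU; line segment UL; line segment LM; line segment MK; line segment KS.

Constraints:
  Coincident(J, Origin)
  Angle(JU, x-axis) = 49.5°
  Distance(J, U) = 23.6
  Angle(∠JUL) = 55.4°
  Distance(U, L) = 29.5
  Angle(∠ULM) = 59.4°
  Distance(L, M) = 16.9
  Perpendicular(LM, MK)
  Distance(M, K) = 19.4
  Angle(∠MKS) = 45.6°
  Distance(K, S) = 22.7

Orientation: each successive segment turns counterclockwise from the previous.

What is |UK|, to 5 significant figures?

6.2809

J is at the origin; JU runs at 49.5° with length 23.6, so U = (15.327, 17.946). ∠JUL = 55.4° gives UL at 174.10° from the x-axis; with |UL| = 29.5, L = (-14.017, 20.978). ∠ULM = 59.4° gives LM at -65.300° from the x-axis; with |LM| = 16.9, M = (-6.9548, 5.6242). LM is perpendicular to MK, so MK runs at 24.700°; with |MK| = 19.4, K = (10.670, 13.731). Then |UK| = |K − U| = 6.2809.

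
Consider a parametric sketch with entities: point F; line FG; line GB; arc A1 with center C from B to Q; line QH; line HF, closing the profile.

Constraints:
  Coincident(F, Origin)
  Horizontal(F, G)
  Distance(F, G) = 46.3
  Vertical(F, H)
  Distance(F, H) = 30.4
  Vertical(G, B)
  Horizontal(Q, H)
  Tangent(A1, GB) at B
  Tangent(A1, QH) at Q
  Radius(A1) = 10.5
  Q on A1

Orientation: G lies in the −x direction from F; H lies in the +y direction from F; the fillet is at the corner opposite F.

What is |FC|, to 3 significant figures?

41.0

F is at the origin; F and G share the same y with |FG| = 46.3 and G on the −x side, so G = (-46.3, 0.00). FH is vertical with |FH| = 30.4 and H on the +y side, so H = (0.00, 30.4). The virtual corner opposite F is at (-46.3, 30.4). The tangent condition forces CB to be normal to GB and the tangent condition forces CQ to be normal to QH, with radius 10.5, so the center C sits 10.5 in from both sides at C = (-35.8, 19.9). Then |FC| = |C − F| = 41.0.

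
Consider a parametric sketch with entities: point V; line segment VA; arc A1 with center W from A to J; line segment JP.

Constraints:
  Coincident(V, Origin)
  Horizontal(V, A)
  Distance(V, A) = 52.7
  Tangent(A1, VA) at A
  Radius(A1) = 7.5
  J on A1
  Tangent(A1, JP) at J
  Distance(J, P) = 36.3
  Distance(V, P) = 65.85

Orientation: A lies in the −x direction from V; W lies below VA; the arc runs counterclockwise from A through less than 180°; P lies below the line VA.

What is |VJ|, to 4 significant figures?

60.63

Checks: |WJ| = 7.500 ✓; ∠(WJ, JP) = 90.00° ✓; |JP| = 36.30 ✓; |VP| = 65.85 ✓.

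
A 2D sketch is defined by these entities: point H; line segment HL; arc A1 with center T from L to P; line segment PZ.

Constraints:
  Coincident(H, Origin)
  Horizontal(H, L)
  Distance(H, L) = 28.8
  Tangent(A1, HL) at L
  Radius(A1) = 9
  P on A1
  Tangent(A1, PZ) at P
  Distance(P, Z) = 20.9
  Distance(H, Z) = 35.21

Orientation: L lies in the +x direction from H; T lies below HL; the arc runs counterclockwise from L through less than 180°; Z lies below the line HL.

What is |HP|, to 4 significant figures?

21.63

H is at the origin; H and L share the same y with |HL| = 28.8 and L on the +x side, so L = (28.80, 0.000). Tangency of A1 to HL means the radius TL is perpendicular to HL, so T = L + (0, -9) = (28.80, -9.000). Since TP ⟂ PZ (tangency), |TZ| = √(9.0² + 20.9²) = 22.76 regardless of where P sits on A1. So Z lies on both circle(H, 35.21) and circle(T, 22.76); the below-HL intersection is Z = (19.10, -29.58). P is the foot of the tangent from Z: P = (19.81, -8.694).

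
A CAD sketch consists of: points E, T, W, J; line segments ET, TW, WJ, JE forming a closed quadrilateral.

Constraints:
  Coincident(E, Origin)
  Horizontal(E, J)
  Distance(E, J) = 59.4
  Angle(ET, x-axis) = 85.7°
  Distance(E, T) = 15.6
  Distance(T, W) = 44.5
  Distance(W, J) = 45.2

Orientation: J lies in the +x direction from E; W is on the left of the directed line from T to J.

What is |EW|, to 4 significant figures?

55.42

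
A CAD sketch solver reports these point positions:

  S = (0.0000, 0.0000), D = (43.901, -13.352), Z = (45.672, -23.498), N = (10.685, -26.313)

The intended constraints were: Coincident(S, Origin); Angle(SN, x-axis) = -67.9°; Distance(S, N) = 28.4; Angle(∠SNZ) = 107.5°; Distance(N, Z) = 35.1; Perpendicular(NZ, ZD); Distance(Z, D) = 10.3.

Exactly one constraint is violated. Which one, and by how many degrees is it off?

Perpendicular(NZ, ZD) — off by 5.30°.

S = (0.00, 0.00) ✓; SN at -67.90° ✓; |SN| = 28.40 ✓; ∠SNZ = 107.5° ✓; |NZ| = 35.10 ✓; ∠(NZ, ZD) = 95.30° ✗; |ZD| = 10.30 ✓.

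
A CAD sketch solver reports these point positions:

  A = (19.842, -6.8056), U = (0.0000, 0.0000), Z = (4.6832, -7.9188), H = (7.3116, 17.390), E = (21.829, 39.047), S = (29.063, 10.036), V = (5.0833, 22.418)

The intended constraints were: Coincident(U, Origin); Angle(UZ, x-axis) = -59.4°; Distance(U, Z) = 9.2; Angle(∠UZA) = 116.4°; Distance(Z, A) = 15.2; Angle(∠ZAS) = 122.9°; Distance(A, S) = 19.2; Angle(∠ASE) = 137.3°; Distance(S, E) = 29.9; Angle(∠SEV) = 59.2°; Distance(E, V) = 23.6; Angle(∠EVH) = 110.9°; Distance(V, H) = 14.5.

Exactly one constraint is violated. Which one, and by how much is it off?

Distance(V, H) = 14.5 — off by 9.00.

U = (0.00, 0.00) ✓; UZ at -59.40° ✓; |UZ| = 9.200 ✓; ∠UZA = 116.4° ✓; |ZA| = 15.20 ✓; ∠ZAS = 122.9° ✓; |AS| = 19.20 ✓; ∠ASE = 137.3° ✓; |SE| = 29.90 ✓; ∠SEV = 59.20° ✓; |EV| = 23.60 ✓; ∠EVH = 110.9° ✓; |VH| = 5.500 ✗.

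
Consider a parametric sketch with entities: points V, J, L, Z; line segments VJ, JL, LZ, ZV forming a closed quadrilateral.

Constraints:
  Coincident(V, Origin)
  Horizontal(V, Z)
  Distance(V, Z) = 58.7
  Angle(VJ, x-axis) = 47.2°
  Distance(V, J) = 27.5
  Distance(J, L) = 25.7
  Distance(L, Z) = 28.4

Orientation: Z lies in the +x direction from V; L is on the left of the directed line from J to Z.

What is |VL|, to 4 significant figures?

50.32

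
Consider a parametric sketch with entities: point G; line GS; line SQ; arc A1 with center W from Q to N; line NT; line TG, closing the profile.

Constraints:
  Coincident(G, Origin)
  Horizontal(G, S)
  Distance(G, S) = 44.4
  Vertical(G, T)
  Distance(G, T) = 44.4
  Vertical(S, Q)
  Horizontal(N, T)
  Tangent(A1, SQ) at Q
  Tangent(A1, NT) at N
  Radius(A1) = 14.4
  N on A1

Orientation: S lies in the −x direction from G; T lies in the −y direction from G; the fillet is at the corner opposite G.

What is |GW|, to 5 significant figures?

42.426

G is at the origin; GS is horizontal with |GS| = 44.4 and S on the −x side, so S = (-44.400, 0.0000). G and T share the same x with |GT| = 44.4 and T on the −y side, so T = (0.0000, -44.400). The virtual corner opposite G is at (-44.400, -44.400). Tangency of A1 to SQ means the radius WQ is perpendicular to SQ and the tangent condition forces WN to be normal to NT, with radius 14.4, so the center W sits 14.4 in from both sides at W = (-30.000, -30.000). Then |GW| = |W − G| = 42.426.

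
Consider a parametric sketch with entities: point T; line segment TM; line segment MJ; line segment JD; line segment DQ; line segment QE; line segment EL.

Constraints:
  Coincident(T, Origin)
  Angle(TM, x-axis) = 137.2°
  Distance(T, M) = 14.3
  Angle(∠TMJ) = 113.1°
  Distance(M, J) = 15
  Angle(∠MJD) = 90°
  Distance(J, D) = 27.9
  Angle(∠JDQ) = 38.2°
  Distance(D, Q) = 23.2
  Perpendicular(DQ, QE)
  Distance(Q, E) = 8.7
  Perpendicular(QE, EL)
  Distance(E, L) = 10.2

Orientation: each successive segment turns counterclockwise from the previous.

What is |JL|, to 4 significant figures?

12.36

The perpendicularity gives QE at right angles to DQ, so QE runs at 165.9°; with |QE| = 8.7, E = (-15.58, 2.743). QE ⟂ EL, so EL runs at -104.1°; with |EL| = 10.2, L = (-18.06, -7.149). Then |JL| = |L − J| = 12.36.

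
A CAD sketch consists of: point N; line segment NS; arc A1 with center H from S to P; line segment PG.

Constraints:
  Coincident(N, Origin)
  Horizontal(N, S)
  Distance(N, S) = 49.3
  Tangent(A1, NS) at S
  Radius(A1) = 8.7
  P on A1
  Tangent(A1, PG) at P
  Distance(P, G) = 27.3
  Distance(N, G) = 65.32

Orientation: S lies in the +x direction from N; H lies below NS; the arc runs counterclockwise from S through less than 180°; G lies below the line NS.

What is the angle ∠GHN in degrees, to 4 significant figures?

109.1°

Checks: |HP| = 8.700 ✓; ∠(HP, PG) = 90.00° ✓; |PG| = 27.30 ✓; |NG| = 65.32 ✓.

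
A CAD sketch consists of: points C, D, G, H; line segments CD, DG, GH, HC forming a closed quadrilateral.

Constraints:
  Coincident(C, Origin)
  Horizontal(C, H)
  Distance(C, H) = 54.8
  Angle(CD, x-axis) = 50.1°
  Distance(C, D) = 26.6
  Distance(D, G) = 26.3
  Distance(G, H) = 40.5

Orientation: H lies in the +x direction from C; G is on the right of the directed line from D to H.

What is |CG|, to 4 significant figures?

15.81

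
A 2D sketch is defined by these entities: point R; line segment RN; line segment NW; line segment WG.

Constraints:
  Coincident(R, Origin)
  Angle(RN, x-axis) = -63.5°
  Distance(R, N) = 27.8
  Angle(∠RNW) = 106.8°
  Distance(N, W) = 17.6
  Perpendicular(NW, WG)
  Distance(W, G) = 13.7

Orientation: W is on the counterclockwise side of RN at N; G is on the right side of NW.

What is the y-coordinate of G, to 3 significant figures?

-35.4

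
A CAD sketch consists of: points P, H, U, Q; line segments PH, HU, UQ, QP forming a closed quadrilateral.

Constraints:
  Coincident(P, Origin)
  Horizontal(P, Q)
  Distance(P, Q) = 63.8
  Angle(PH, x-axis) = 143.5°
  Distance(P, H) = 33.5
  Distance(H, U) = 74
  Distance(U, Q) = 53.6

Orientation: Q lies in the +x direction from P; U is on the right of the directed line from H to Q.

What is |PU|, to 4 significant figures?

41.63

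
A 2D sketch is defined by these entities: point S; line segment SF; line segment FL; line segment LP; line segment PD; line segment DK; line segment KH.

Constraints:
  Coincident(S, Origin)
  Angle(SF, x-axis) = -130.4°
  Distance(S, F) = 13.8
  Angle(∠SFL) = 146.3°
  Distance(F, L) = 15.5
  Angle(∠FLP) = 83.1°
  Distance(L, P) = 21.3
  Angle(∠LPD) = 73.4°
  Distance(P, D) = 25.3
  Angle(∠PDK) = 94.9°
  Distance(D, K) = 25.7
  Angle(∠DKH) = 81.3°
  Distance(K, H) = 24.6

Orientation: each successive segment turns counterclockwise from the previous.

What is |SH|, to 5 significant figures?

32.740

S is at the origin; SF runs at -130.4° with length 13.8, so F = (-8.9441, -10.509). ∠SFL = 146.3° gives FL at -96.700° from the x-axis; with |FL| = 15.5, L = (-10.752, -25.903). ∠FLP = 83.1° gives LP at 0.20000° from the x-axis; with |LP| = 21.3, P = (10.547, -25.829). ∠LPD = 73.4° gives PD at 106.80° from the x-axis; with |PD| = 25.3, D = (3.2349, -1.6088). ∠PDK = 94.9° gives DK at -168.10° from the x-axis; with |DK| = 25.7, K = (-21.913, -6.9083). ∠DKH = 81.3° gives KH at -69.400° from the x-axis; with |KH| = 24.6, H = (-13.257, -29.935). Then |SH| = |H − S| = 32.740.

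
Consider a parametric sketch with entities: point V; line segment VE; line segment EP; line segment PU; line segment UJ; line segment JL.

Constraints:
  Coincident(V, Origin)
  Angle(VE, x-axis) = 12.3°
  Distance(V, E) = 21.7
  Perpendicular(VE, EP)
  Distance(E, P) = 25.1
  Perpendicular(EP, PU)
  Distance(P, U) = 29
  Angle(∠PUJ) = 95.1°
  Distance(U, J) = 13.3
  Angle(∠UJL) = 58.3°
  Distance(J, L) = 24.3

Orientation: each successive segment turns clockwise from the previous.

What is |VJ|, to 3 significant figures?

14.6

V is at the origin; VE runs at 12.3° with length 21.7, so E = (21.2, 4.62). VE ⟂ EP, so EP runs at -77.7°; with |EP| = 25.1, P = (26.5, -19.9). EP is perpendicular to PU, so PU runs at -168°; with |PU| = 29.0, U = (-1.79, -26.1). ∠PUJ = 95.1° gives UJ at 107° from the x-axis; with |UJ| = 13.3, J = (-5.76, -13.4). Then |VJ| = |J − V| = 14.6.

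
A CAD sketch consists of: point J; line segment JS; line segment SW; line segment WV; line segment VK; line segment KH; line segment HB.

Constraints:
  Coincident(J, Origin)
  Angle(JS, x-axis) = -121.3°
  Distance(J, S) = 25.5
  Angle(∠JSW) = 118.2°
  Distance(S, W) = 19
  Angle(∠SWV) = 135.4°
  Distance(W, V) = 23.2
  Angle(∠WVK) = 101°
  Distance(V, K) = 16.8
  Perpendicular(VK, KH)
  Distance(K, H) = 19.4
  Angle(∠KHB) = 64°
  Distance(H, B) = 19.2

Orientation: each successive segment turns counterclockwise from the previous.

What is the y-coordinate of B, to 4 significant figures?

-39.74

J is at the origin; JS runs at -121.3° with length 25.5, so S = (-13.25, -21.79). ∠JSW = 118.2° gives SW at -59.50° from the x-axis; with |SW| = 19.0, W = (-3.605, -38.16). ∠SWV = 135.4° gives WV at -14.90° from the x-axis; with |WV| = 23.2, V = (18.82, -44.13). ∠WVK = 101.0° gives VK at 64.10° from the x-axis; with |VK| = 16.8, K = (26.15, -29.01). VK is perpendicular to KH, so KH runs at 154.1°; with |KH| = 19.4, H = (8.702, -20.54). ∠KHB = 64.0° gives HB at -89.90° from the x-axis; with |HB| = 19.2, B = (8.736, -39.74). So B.y = -39.74.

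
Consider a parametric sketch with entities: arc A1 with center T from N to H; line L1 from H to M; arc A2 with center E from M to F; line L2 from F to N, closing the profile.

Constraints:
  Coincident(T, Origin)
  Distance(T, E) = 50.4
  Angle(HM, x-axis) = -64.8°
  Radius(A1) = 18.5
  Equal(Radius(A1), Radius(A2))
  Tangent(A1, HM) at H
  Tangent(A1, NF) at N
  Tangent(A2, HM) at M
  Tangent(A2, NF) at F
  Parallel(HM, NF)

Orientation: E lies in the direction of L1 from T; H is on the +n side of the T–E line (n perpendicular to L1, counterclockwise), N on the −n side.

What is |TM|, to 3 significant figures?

53.7

Tangency of A1 to both parallel lines with radius 18.5 puts H and N at T ± 18.5·n: H = (16.7, 7.88), N = (-16.7, -7.88). Equal radii place M and F the same way about E: M = E + 18.5·n = (38.2, -37.7), F = E − 18.5·n = (4.72, -53.5). Then |TM| = |M − T| = 53.7.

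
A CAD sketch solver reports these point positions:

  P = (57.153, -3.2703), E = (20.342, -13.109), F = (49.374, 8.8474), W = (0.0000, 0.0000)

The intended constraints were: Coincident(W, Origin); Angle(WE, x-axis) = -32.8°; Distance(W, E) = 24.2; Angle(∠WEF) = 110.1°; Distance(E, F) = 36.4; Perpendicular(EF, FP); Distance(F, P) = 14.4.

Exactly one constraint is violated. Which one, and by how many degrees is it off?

Perpendicular(EF, FP) — off by 4.40°.

W = (0.00, 0.00) ✓; WE at -32.80° ✓; |WE| = 24.20 ✓; ∠WEF = 110.1° ✓; |EF| = 36.40 ✓; ∠(EF, FP) = 94.40° ✗; |FP| = 14.40 ✓.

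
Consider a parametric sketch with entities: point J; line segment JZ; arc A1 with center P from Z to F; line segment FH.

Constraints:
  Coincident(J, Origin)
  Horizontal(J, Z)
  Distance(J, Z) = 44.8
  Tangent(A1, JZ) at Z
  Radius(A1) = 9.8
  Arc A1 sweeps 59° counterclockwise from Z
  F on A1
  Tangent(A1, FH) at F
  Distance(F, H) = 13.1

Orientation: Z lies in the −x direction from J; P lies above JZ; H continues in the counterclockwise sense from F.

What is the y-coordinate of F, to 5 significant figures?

4.7526

The tangent condition forces PZ to be normal to JZ, so P = Z + (0, 9.8) = (-44.800, 9.8000). On A1, Z sits at bearing -90° from P; a 59° counterclockwise sweep puts F at bearing -31°, so F = P + 9.8·(cos -31°, sin -31°) = (-36.400, 4.7526). So F.y = 4.7526.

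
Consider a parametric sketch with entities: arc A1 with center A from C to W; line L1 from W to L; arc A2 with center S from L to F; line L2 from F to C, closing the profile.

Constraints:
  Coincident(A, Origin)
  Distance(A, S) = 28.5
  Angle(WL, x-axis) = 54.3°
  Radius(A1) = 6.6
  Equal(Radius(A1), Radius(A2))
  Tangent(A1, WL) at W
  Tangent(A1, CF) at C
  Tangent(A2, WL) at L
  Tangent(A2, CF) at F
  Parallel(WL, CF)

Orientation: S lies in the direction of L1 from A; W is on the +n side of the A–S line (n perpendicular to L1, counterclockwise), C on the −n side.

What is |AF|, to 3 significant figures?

29.3

Tangency of A1 to both parallel lines with radius 6.6 puts W and C at A ± 6.6·n: W = (-5.36, 3.85), C = (5.36, -3.85). Equal radii place L and F the same way about S: L = S + 6.6·n = (11.3, 27.0), F = S − 6.6·n = (22.0, 19.3). Then |AF| = |F − A| = 29.3.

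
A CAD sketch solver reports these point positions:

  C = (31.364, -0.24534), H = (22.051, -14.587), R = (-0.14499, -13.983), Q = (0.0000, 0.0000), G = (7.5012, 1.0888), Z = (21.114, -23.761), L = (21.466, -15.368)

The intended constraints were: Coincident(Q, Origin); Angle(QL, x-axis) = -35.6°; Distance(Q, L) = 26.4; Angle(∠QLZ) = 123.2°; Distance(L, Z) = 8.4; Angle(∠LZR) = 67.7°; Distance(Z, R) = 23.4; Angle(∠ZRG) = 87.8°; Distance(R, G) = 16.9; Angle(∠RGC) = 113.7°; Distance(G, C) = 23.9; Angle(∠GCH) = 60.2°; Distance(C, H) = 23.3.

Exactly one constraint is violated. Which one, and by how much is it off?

Distance(C, H) = 23.3 — off by 6.20.

Q = (0.00, 0.00) ✓; QL at -35.60° ✓; |QL| = 26.40 ✓; ∠QLZ = 123.2° ✓; |LZ| = 8.400 ✓; ∠LZR = 67.70° ✓; |ZR| = 23.40 ✓; ∠ZRG = 87.80° ✓; |RG| = 16.90 ✓; ∠RGC = 113.7° ✓; |GC| = 23.90 ✓; ∠GCH = 60.20° ✓; |CH| = 17.10 ✗.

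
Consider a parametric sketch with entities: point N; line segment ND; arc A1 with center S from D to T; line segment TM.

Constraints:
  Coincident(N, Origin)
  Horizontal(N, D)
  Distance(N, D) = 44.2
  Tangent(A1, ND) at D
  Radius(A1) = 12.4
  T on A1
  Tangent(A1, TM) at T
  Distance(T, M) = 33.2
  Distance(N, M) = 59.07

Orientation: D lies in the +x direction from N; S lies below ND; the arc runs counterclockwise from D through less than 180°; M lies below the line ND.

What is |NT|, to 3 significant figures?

34.8

N is at the origin; N and D share the same y with |ND| = 44.2 and D on the +x side, so D = (44.2, 0.00). The tangent condition forces SD to be normal to ND, so S = D + (0, -12.4) = (44.2, -12.4). Since ST ⟂ TM (tangency), |SM| = √(12.4² + 33.2²) = 35.4 regardless of where T sits on A1. So M lies on both circle(N, 59.07) and circle(S, 35.4); the below-ND intersection is M = (36.0, -46.9). T is the foot of the tangent from M: T = (31.9, -13.9).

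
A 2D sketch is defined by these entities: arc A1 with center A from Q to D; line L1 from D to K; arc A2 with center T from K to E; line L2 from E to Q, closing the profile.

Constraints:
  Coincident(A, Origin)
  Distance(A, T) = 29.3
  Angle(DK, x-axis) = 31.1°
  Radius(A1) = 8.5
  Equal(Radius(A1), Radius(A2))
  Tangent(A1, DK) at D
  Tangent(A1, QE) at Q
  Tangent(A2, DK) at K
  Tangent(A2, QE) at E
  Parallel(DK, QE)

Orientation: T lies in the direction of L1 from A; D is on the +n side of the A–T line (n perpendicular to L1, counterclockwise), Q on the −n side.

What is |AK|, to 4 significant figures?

30.51

The slot axis is L1's direction at 31.1°, so u = (cos 31.1°, sin 31.1°) = (0.8563, 0.5165) and n = (−sin 31.1°, cos 31.1°) = (-0.5165, 0.8563). A is at the origin and T lies 29.3 along u from A, so T = 29.3·u = (25.09, 15.13). Tangency of A1 to both parallel lines with radius 8.5 puts D and Q at A ± 8.5·n: D = (-4.391, 7.278), Q = (4.391, -7.278). Equal radii place K and E the same way about T: K = T + 8.5·n = (20.70, 22.41), E = T − 8.5·n = (29.48, 7.856). Then |AK| = |K − A| = 30.51.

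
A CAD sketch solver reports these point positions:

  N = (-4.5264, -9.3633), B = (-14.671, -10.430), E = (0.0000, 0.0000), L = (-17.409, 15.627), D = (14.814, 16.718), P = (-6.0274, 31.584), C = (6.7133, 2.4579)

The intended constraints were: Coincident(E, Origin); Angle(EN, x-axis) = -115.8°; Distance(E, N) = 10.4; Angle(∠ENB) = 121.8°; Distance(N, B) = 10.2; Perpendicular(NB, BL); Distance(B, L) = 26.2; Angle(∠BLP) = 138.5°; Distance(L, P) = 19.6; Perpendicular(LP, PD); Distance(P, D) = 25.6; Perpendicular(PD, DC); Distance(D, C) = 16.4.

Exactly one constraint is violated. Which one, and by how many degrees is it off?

Perpendicular(PD, DC) — off by 5.90°.

E = (0.00, 0.00) ✓; EN at -115.8° ✓; |EN| = 10.40 ✓; ∠ENB = 121.8° ✓; |NB| = 10.20 ✓; ∠(NB, BL) = 90.00° ✓; |BL| = 26.20 ✓; ∠BLP = 138.5° ✓; |LP| = 19.60 ✓; ∠(LP, PD) = 90.00° ✓; |PD| = 25.60 ✓; ∠(PD, DC) = 84.10° ✗; |DC| = 16.40 ✓.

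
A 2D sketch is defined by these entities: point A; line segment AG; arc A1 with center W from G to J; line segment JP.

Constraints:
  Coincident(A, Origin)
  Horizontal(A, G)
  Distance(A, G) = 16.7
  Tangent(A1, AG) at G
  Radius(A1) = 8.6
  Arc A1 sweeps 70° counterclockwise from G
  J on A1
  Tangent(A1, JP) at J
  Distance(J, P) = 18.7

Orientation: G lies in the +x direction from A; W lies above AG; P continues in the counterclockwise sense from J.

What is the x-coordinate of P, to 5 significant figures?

31.177

A is at the origin; A and G share the same y with |AG| = 16.7 and G on the +x side, so G = (16.700, 0.0000). The tangent condition forces WG to be normal to AG, so W = G + (0, 8.6) = (16.700, 8.6000). On A1, G sits at bearing -90° from W; a 70° counterclockwise sweep puts J at bearing -20°, so J = W + 8.6·(cos -20°, sin -20°) = (24.781, 5.6586). A1 meets JP tangentially, so WJ is at right angles to JP, so JP runs along (−sin -20°, cos -20°); with |JP| = 18.7, P = (31.177, 23.231). So P.x = 31.177.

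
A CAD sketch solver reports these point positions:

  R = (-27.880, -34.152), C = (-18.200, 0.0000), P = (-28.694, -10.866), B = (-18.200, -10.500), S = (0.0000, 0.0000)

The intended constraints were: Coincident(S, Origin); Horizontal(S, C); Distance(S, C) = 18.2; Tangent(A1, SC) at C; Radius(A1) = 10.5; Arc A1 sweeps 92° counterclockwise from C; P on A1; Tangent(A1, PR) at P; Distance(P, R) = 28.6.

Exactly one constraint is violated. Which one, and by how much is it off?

Distance(P, R) = 28.6 — off by 5.30.

S = (0.00, 0.00) ✓; S.y = 0.00, C.y = 0.00 ✓; |SC| = 18.20 ✓; ∠(BC, CS) = 90.00° ✓; |BC| = 10.50 ✓; bearing(B→P) − bearing(B→C) = 92.00° ✓; |BP| = 10.50 ✓; ∠(BP, PR) = 90.00° ✓; |PR| = 23.30 ✗.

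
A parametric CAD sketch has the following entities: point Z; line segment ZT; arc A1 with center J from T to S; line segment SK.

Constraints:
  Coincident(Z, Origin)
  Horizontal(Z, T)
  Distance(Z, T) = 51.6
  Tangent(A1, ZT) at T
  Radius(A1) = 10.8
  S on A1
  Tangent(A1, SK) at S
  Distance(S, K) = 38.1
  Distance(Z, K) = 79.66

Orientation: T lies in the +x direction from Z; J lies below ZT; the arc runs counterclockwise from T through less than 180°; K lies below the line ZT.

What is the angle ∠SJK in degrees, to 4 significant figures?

74.17°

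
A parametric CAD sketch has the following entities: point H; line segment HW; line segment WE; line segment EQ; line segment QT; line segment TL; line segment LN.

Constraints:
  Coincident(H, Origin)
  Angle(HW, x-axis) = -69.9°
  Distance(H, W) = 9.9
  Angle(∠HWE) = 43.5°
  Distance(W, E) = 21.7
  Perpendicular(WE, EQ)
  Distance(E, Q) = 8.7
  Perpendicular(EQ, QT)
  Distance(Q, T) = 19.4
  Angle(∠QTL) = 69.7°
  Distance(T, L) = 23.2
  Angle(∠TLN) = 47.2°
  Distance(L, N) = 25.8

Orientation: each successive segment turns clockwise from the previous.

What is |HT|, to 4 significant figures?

5.233

H is at the origin; HW runs at -69.9° with length 9.9, so W = (3.402, -9.297). ∠HWE = 43.5° gives WE at 153.6° from the x-axis; with |WE| = 21.7, E = (-16.03, 0.3516). The perpendicularity gives EQ at right angles to WE, so EQ runs at 63.60°; with |EQ| = 8.7, Q = (-12.17, 8.144). The perpendicularity gives QT at right angles to EQ, so QT runs at -26.40°; with |QT| = 19.4, T = (5.210, -0.4817). Then |HT| = |T − H| = 5.233.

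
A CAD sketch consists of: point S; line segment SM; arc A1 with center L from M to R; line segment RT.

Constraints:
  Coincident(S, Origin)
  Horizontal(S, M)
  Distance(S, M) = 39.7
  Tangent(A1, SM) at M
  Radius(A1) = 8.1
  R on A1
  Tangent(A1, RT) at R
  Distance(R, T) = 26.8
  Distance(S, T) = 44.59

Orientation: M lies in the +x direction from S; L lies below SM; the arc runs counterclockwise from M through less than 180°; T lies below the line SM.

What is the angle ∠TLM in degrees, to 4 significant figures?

157.4°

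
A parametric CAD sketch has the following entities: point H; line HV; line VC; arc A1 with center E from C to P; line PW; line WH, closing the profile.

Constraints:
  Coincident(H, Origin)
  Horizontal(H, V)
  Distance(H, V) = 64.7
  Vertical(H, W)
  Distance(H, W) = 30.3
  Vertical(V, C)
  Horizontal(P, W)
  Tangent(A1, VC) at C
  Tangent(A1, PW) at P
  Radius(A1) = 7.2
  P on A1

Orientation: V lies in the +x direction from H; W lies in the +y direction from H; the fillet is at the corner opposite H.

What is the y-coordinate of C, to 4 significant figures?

23.10

The virtual corner opposite H is at (64.70, 30.30). Tangency of A1 to VC means the radius EC is perpendicular to VC and A1 meets PW tangentially, so EP is at right angles to PW, with radius 7.2, so the center E sits 7.2 in from both sides at E = (57.50, 23.10). That places the tangent points at C = (64.70, 23.10) on VC and P = (57.50, 30.30) on PW. So C.y = 23.10.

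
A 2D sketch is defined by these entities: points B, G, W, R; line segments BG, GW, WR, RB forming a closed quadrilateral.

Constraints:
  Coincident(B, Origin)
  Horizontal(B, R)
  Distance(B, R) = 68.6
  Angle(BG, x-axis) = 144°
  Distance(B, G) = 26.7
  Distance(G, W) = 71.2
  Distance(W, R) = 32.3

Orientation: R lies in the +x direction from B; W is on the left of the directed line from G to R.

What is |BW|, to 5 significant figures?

55.202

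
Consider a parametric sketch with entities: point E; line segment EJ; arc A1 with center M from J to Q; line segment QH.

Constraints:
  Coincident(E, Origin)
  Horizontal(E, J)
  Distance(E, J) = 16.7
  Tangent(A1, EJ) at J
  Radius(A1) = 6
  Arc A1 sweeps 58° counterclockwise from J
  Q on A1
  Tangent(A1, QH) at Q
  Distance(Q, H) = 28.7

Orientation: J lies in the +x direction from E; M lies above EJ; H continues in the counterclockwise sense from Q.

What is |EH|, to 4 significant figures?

45.90

E is at the origin; EJ is horizontal with |EJ| = 16.7 and J on the +x side, so J = (16.70, 0.000). Since A1 is tangent to EJ there, MJ ⟂ EJ, so M = J + (0, 6) = (16.70, 6.000). On A1, J sits at bearing -90° from M; a 58° counterclockwise sweep puts Q at bearing -32°, so Q = M + 6.0·(cos -32°, sin -32°) = (21.79, 2.820). Tangency of A1 to QH means the radius MQ is perpendicular to QH, so QH runs along (−sin -32°, cos -32°); with |QH| = 28.7, H = (37.00, 27.16). Then |EH| = |H − E| = 45.90.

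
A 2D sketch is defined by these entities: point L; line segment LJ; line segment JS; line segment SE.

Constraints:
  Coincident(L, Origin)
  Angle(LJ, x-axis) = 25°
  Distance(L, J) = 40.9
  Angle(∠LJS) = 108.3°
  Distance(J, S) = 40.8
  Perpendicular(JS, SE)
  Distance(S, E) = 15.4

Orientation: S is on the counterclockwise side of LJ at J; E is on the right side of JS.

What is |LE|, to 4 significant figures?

76.28

∠LJS = 108.3°, so JS runs at 25.0° + (180° − 108.3°) = 96.70° from the x-axis; with |JS| = 40.8, S = J + 40.8·(cos 96.70°, sin 96.70°) = (32.31, 57.81). JS is perpendicular to SE; with |SE| = 15.4 on the right of JS, E = S + 15.4·(0.9932, 0.1167) = (47.60, 59.60). Then |LE| = |E − L| = 76.28.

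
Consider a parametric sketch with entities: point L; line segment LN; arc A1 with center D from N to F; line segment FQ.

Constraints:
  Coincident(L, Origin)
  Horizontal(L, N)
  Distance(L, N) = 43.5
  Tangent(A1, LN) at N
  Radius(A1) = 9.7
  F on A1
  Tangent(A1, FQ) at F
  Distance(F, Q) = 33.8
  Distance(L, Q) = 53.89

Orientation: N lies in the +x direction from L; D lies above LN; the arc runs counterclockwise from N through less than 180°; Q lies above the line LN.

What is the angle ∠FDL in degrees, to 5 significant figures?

158.15°

L is at the origin; L and N share the same y with |LN| = 43.5 and N on the +x side, so N = (43.500, 0.0000). The tangent condition forces DN to be normal to LN, so D = N + (0, 9.7) = (43.500, 9.7000). Since DF ⟂ FQ (tangency), |DQ| = √(9.7² + 33.8²) = 35.164 regardless of where F sits on A1. So Q lies on both circle(L, 53.89) and circle(D, 35.164); the above-LN intersection is Q = (32.396, 43.065). F is the foot of the tangent from Q: F = (51.502, 15.183).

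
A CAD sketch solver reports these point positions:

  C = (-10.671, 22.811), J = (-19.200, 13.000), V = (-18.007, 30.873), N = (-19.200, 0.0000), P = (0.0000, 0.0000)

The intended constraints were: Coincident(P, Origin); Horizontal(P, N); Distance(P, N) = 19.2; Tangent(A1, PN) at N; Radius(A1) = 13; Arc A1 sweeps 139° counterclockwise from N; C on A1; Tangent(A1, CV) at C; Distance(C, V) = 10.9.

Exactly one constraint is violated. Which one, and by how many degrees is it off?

Tangent(A1, CV) at C — off by 6.70°.

P = (0.00, 0.00) ✓; P.y = 0.00, N.y = 0.00 ✓; |PN| = 19.20 ✓; ∠(JN, NP) = 90.00° ✓; |JN| = 13.00 ✓; bearing(J→C) − bearing(J→N) = 139.0° ✓; |JC| = 13.00 ✓; ∠(JC, CV) = 96.70° ✗; |CV| = 10.90 ✓.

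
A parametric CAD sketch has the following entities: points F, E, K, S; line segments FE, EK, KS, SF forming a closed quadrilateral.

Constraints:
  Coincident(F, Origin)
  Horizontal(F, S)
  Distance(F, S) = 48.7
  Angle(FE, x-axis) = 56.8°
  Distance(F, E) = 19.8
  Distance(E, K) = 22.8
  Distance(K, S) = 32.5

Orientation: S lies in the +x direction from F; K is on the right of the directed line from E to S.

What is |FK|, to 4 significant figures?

17.54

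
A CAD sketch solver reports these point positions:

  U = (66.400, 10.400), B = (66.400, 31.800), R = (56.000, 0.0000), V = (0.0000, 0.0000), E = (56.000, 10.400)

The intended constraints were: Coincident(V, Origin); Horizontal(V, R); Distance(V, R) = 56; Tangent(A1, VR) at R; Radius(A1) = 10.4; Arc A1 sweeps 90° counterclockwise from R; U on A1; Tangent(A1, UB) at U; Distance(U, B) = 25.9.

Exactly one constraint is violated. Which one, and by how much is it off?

Distance(U, B) = 25.9 — off by 4.50.

V = (0.00, 0.00) ✓; V.y = 0.00, R.y = 0.00 ✓; |VR| = 56.00 ✓; ∠(ER, RV) = 90.00° ✓; |ER| = 10.40 ✓; bearing(E→U) − bearing(E→R) = 90.00° ✓; |EU| = 10.40 ✓; ∠(EU, UB) = 90.00° ✓; |UB| = 21.40 ✗.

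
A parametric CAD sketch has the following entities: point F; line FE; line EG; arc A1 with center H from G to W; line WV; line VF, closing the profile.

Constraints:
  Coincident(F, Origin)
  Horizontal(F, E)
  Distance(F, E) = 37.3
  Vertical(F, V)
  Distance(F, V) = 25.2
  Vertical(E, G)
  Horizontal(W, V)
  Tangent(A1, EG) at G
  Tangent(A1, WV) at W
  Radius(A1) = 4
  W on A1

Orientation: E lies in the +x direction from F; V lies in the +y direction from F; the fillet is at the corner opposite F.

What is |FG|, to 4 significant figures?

42.90

F is at the origin; FE is horizontal with |FE| = 37.3 and E on the +x side, so E = (37.30, 0.000). FV is vertical with |FV| = 25.2 and V on the +y side, so V = (0.000, 25.20). The virtual corner opposite F is at (37.30, 25.20). The tangent condition forces HG to be normal to EG and since A1 is tangent to WV there, HW ⟂ WV, with radius 4.0, so the center H sits 4.0 in from both sides at H = (33.30, 21.20). That places the tangent points at G = (37.30, 21.20) on EG and W = (33.30, 25.20) on WV. Then |FG| = |G − F| = 42.90.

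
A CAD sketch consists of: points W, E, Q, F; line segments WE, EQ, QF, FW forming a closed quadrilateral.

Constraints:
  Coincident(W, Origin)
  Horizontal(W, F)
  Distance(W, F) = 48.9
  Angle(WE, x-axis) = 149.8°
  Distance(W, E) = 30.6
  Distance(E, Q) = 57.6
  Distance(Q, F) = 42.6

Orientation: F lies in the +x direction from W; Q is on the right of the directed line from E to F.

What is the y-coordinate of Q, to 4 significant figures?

-25.12

Checks: |EQ| = 57.60 ✓; |QF| = 42.60 ✓.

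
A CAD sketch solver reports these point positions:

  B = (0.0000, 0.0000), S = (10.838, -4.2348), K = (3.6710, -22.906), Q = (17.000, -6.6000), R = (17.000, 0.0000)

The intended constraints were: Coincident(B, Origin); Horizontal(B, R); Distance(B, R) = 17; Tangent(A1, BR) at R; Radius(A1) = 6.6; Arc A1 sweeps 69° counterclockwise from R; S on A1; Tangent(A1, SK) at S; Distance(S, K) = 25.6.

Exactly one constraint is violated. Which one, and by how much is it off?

Distance(S, K) = 25.6 — off by 5.60.

B = (0.00, 0.00) ✓; B.y = 0.00, R.y = 0.00 ✓; |BR| = 17.00 ✓; ∠(QR, RB) = 90.00° ✓; |QR| = 6.600 ✓; bearing(Q→S) − bearing(Q→R) = 69.00° ✓; |QS| = 6.600 ✓; ∠(QS, SK) = 90.00° ✓; |SK| = 20.00 ✗.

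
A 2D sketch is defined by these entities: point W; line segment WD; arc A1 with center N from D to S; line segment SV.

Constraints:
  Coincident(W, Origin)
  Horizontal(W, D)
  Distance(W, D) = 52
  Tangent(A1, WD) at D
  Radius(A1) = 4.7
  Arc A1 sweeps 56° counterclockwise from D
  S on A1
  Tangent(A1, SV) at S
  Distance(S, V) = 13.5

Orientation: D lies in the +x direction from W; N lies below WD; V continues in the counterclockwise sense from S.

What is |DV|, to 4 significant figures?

17.52

W is at the origin; W and D share the same y with |WD| = 52.0 and D on the +x side, so D = (52.00, 0.000). Since A1 is tangent to WD there, ND ⟂ WD, so N = D + (0, -4.7) = (52.00, -4.700). On A1, D sits at bearing 90° from N; a 56° counterclockwise sweep puts S at bearing 146°, so S = N + 4.7·(cos 146°, sin 146°) = (48.10, -2.072). Since A1 is tangent to SV there, NS ⟂ SV, so SV runs along (−sin 146°, cos 146°); with |SV| = 13.5, V = (40.55, -13.26). Then |DV| = |V − D| = 17.52.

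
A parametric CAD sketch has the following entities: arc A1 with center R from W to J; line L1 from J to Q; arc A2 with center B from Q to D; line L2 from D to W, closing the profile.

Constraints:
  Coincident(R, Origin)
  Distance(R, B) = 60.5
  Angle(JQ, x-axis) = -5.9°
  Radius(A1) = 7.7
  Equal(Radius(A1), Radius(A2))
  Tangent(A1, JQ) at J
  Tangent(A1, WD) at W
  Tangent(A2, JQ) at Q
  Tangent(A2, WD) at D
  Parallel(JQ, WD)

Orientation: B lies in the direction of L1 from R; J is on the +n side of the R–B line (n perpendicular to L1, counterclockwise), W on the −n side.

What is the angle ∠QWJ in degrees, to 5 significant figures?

75.719°

The slot axis is L1's direction at -5.9°, so u = (cos -5.9°, sin -5.9°) = (0.99470, -0.10279) and n = (−sin -5.9°, cos -5.9°) = (0.10279, 0.99470). R is at the origin and B lies 60.5 along u from R, so B = 60.5·u = (60.180, -6.2189). Tangency of A1 to both parallel lines with radius 7.7 puts J and W at R ± 7.7·n: J = (0.79150, 7.6592), W = (-0.79150, -7.6592). Equal radii place Q and D the same way about B: Q = B + 7.7·n = (60.971, 1.4403), D = B − 7.7·n = (59.388, -13.878). Then cos ∠QWJ = WQ·WJ / (|WQ||WJ|), giving 75.719°.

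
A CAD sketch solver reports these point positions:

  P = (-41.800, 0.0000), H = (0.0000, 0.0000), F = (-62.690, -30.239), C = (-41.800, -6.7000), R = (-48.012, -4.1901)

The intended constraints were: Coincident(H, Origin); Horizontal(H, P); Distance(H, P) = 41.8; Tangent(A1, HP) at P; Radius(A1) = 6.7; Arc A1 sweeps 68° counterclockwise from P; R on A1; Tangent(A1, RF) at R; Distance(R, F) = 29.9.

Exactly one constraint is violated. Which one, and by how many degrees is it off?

Tangent(A1, RF) at R — off by 7.40°.

H = (0.00, 0.00) ✓; H.y = 0.00, P.y = 0.00 ✓; |HP| = 41.80 ✓; ∠(CP, PH) = 90.00° ✓; |CP| = 6.700 ✓; bearing(C→R) − bearing(C→P) = 68.00° ✓; |CR| = 6.700 ✓; ∠(CR, RF) = 97.40° ✗; |RF| = 29.90 ✓.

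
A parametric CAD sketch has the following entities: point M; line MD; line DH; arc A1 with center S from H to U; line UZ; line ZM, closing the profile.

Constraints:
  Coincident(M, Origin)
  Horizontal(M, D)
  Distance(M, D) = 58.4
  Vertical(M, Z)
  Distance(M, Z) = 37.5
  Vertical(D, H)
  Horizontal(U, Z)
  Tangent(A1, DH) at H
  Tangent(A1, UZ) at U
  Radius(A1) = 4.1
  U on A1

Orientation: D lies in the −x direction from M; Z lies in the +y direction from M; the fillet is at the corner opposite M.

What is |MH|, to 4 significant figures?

67.28

The virtual corner opposite M is at (-58.40, 37.50). Since A1 is tangent to DH there, SH ⟂ DH and tangency of A1 to UZ means the radius SU is perpendicular to UZ, with radius 4.1, so the center S sits 4.1 in from both sides at S = (-54.30, 33.40). That places the tangent points at H = (-58.40, 33.40) on DH and U = (-54.30, 37.50) on UZ. Then |MH| = |H − M| = 67.28.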